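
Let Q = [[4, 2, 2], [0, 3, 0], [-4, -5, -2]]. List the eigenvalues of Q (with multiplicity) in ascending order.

0, 2, 3

Characteristic polynomial: p(λ) = λ^3 - 5λ^2 + 6λ = λ(λ - 3)(λ - 2).
Roots (with multiplicity): 0, 2, 3.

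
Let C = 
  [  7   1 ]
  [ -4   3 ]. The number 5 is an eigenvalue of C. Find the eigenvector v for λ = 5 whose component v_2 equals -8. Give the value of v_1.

4

C − 5I = [[2, 1], [-4, -2]].
Solving (C − 5I)v = 0 gives the eigenspace spanned by (4, -8).
With v_2 = -8, v = (4, -8), so v_1 = 4.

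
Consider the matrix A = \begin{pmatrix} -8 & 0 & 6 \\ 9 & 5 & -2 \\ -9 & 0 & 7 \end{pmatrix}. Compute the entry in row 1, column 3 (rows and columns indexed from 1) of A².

Characteristic polynomial: s^3 - 4s^2 - 7s + 10 = (s - 5)(s - 1)(s + 2), so the eigenvalues are -2, 1, 5.
s=1: eigenvector (2, -3, 3).
s=5: eigenvector (0, 1, 0).
s=-2: eigenvector (1, -1, 1).
P = [[2, 0, 1], [-3, 1, -1], [3, 0, 1]], D = diag(1, 5, -2), P⁻¹ = [[-1, 0, 1], [0, 1, 1], [3, 0, -2]].
A² = P·diag(1, 25, 4)·P⁻¹ = [[10, 0, -6], [-9, 25, 30], [9, 0, -5]].
The requested entry is -6.

-6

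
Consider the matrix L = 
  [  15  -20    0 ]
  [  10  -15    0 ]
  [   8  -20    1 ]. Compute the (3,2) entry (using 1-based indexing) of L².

Characteristic polynomial: t^3 - t^2 - 25t + 25 = (t - 5)(t - 1)(t + 5), so the eigenvalues are -5, 1, 5.
t=-5: eigenvector (-1, -1, -2).
t=5: eigenvector (2, 1, -1).
t=1: eigenvector (0, 0, 1).
P = [[-1, 2, 0], [-1, 1, 0], [-2, -1, 1]], D = diag(-5, 5, 1), P⁻¹ = [[1, -2, 0], [1, -1, 0], [3, -5, 1]].
L² = P·diag(25, 25, 1)·P⁻¹ = [[25, 0, 0], [0, 25, 0], [-72, 120, 1]].
The requested entry is 120.

120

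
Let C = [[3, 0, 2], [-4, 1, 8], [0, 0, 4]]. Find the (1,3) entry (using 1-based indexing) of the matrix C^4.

Characteristic polynomial: λ^3 - 8λ^2 + 19λ - 12 = (λ - 4)(λ - 3)(λ - 1), so the eigenvalues are 1, 3, 4.
λ=3: eigenvector (1, -2, 0).
λ=1: eigenvector (0, 1, 0).
λ=4: eigenvector (2, 0, 1).
P = [[1, 0, 2], [-2, 1, 0], [0, 0, 1]], D = diag(3, 1, 4), P⁻¹ = [[1, 0, -2], [2, 1, -4], [0, 0, 1]].
C⁴ = P·diag(81, 1, 256)·P⁻¹ = [[81, 0, 350], [-160, 1, 320], [0, 0, 256]].
The requested entry is 350.

350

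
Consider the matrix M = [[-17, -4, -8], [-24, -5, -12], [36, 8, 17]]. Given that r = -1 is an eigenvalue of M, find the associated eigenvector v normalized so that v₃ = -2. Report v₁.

1

M + 1I = [[-16, -4, -8], [-24, -4, -12], [36, 8, 18]].
Solving (M + 1I)v = 0 gives the eigenspace spanned by (1, 0, -2).
With v₃ = -2, v = (1, 0, -2), so v₁ = 1.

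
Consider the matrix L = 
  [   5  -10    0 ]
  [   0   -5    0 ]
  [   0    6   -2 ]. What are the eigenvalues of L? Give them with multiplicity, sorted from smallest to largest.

Characteristic polynomial: p(s) = s^3 + 2s^2 - 25s - 50 = (s - 5)(s + 2)(s + 5).
Roots (with multiplicity): -5, -2, 5.

-5, -2, 5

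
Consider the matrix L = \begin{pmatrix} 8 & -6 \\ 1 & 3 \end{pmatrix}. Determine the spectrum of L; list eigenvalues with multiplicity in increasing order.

Characteristic polynomial: p(λ) = λ^2 - 11λ + 30 = (λ - 6)(λ - 5).
Roots (with multiplicity): 5, 6.

5, 6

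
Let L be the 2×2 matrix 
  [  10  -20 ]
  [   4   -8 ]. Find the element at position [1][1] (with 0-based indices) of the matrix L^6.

Characteristic polynomial: s^2 - 2s = s(s - 2), so the eigenvalues are 0, 2.
s=2: eigenvector (5, 2).
s=0: eigenvector (2, 1).
P = [[5, 2], [2, 1]], D = diag(2, 0), P⁻¹ = [[1, -2], [-2, 5]].
L⁶ = P·diag(64, 0)·P⁻¹ = [[320, -640], [128, -256]].
The requested entry is -256.

-256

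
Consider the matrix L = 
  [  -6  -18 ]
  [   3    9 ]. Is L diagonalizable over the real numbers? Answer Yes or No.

Yes

Characteristic polynomial: p(μ) = μ^2 - 3μ = μ(μ - 3).
All 2 eigenvalues are distinct, so L is diagonalizable.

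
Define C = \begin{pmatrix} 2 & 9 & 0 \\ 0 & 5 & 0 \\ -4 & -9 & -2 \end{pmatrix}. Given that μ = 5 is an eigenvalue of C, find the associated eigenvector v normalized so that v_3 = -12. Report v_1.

C − 5I = [[-3, 9, 0], [0, 0, 0], [-4, -9, -7]].
Solving (C − 5I)v = 0 gives the eigenspace spanned by (12, 4, -12).
With v_3 = -12, v = (12, 4, -12), so v_1 = 12.

12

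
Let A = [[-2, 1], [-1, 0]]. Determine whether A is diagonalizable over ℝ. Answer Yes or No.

Characteristic polynomial: p(λ) = λ^2 + 2λ + 1 = (λ + 1)^2.
λ = -1 has algebraic multiplicity 2; rank(A + 1I) = 1, so geometric multiplicity = 1.
Geometric multiplicity < algebraic multiplicity, so A is not diagonalizable.

No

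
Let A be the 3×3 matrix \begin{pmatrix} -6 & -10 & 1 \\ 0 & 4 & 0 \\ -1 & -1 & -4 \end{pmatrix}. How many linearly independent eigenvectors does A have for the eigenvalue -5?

1

A + 5I = [[-1, -10, 1], [0, 9, 0], [-1, -1, 1]].
This matrix has rank 2, so its null space has dimension 3 − 2 = 1.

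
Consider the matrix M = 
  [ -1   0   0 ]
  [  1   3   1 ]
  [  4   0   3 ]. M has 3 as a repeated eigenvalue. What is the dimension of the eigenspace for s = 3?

1

M − 3I = [[-4, 0, 0], [1, 0, 1], [4, 0, 0]].
This matrix has rank 2, so its null space has dimension 3 − 2 = 1.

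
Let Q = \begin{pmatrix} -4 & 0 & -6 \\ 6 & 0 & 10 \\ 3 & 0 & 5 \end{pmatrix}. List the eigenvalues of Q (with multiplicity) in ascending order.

-1, 0, 2

Characteristic polynomial: p(s) = s^3 - s^2 - 2s = s(s - 2)(s + 1).
Roots (with multiplicity): -1, 0, 2.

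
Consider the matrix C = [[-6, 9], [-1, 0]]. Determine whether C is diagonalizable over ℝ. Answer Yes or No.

No

Characteristic polynomial: p(λ) = λ^2 + 6λ + 9 = (λ + 3)^2.
λ = -3 has algebraic multiplicity 2; rank(C + 3I) = 1, so geometric multiplicity = 1.
Geometric multiplicity < algebraic multiplicity, so C is not diagonalizable.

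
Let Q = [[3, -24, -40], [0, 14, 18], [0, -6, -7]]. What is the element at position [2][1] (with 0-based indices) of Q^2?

-42

Characteristic polynomial: λ^3 - 10λ^2 + 31λ - 30 = (λ - 5)(λ - 3)(λ - 2), so the eigenvalues are 2, 3, 5.
λ=3: eigenvector (1, 0, 0).
λ=2: eigenvector (8, -3, 2).
λ=5: eigenvector (4, -2, 1).
P = [[1, 8, 4], [0, -3, -2], [0, 2, 1]], D = diag(3, 2, 5), P⁻¹ = [[1, 0, -4], [0, 1, 2], [0, -2, -3]].
Q² = P·diag(9, 4, 25)·P⁻¹ = [[9, -168, -272], [0, 88, 126], [0, -42, -59]].
The requested entry is -42.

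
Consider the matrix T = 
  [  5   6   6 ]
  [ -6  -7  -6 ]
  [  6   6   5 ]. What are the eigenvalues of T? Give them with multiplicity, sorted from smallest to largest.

-1, -1, 5

Characteristic polynomial: p(r) = r^3 - 3r^2 - 9r - 5 = (r - 5)(r + 1)^2.
Roots (with multiplicity): -1, -1, 5.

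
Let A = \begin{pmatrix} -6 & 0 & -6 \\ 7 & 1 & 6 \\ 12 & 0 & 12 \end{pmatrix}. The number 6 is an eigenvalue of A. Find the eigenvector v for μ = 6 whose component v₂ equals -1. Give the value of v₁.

A − 6I = [[-12, 0, -6], [7, -5, 6], [12, 0, 6]].
Solving (A − 6I)v = 0 gives the eigenspace spanned by (1, -1, -2).
With v₂ = -1, v = (1, -1, -2), so v₁ = 1.

1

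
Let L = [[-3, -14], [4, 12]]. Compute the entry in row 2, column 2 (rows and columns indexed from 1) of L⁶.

96328

Characteristic polynomial: λ^2 - 9λ + 20 = (λ - 5)(λ - 4), so the eigenvalues are 4, 5.
λ=5: eigenvector (-7, 4).
λ=4: eigenvector (-2, 1).
P = [[-7, -2], [4, 1]], D = diag(5, 4), P⁻¹ = [[1, 2], [-4, -7]].
L⁶ = P·diag(15625, 4096)·P⁻¹ = [[-76607, -161406], [46116, 96328]].
The requested entry is 96328.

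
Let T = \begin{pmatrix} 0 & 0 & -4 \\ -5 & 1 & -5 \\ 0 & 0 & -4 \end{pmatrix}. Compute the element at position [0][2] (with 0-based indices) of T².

Characteristic polynomial: r^3 + 3r^2 - 4r = r(r - 1)(r + 4), so the eigenvalues are -4, 0, 1.
r=1: eigenvector (0, 1, 0).
r=0: eigenvector (1, 5, 0).
r=-4: eigenvector (1, 2, 1).
P = [[0, 1, 1], [1, 5, 2], [0, 0, 1]], D = diag(1, 0, -4), P⁻¹ = [[-5, 1, 3], [1, 0, -1], [0, 0, 1]].
T² = P·diag(1, 0, 16)·P⁻¹ = [[0, 0, 16], [-5, 1, 35], [0, 0, 16]].
The requested entry is 16.

16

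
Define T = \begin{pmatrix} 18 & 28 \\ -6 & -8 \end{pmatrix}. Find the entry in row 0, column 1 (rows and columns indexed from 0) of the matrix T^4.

14560

Characteristic polynomial: r^2 - 10r + 24 = (r - 6)(r - 4), so the eigenvalues are 4, 6.
r=6: eigenvector (7, -3).
r=4: eigenvector (-2, 1).
P = [[7, -2], [-3, 1]], D = diag(6, 4), P⁻¹ = [[1, 2], [3, 7]].
T⁴ = P·diag(1296, 256)·P⁻¹ = [[7536, 14560], [-3120, -5984]].
The requested entry is 14560.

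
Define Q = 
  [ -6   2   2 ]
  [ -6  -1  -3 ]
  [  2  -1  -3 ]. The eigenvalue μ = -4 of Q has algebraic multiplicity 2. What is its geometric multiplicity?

Q + 4I = [[-2, 2, 2], [-6, 3, -3], [2, -1, 1]].
This matrix has rank 2, so its null space has dimension 3 − 2 = 1.

1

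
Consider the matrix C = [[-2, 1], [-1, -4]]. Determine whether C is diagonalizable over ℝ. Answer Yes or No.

Characteristic polynomial: p(s) = s^2 + 6s + 9 = (s + 3)^2.
s = -3 has algebraic multiplicity 2; rank(C + 3I) = 1, so geometric multiplicity = 1.
Geometric multiplicity < algebraic multiplicity, so C is not diagonalizable.

No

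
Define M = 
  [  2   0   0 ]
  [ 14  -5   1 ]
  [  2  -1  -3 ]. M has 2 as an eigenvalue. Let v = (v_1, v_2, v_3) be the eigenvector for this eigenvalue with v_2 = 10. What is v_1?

M − 2I = [[0, 0, 0], [14, -7, 1], [2, -1, -5]].
Solving (M − 2I)v = 0 gives the eigenspace spanned by (5, 10, 0).
With v_2 = 10, v = (5, 10, 0), so v_1 = 5.

5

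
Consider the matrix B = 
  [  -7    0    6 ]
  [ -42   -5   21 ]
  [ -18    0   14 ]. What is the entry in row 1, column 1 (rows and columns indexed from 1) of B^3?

Characteristic polynomial: t^3 - 2t^2 - 25t + 50 = (t - 5)(t - 2)(t + 5), so the eigenvalues are -5, 2, 5.
t=5: eigenvector (1, 0, 2).
t=-5: eigenvector (0, 1, 0).
t=2: eigenvector (-2, 3, -3).
P = [[1, 0, -2], [0, 1, 3], [2, 0, -3]], D = diag(5, -5, 2), P⁻¹ = [[-3, 0, 2], [6, 1, -3], [-2, 0, 1]].
B³ = P·diag(125, -125, 8)·P⁻¹ = [[-343, 0, 234], [-798, -125, 399], [-702, 0, 476]].
The requested entry is -343.

-343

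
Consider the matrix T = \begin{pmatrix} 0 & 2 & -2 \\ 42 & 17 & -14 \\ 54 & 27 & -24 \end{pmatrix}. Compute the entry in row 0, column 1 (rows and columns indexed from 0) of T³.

152

Characteristic polynomial: μ^3 + 7μ^2 - 6μ - 72 = (μ - 3)(μ + 4)(μ + 6), so the eigenvalues are -6, -4, 3.
μ=-4: eigenvector (1, -2, 0).
μ=-6: eigenvector (1, 0, 3).
μ=3: eigenvector (0, 1, 1).
P = [[1, 1, 0], [-2, 0, 1], [0, 3, 1]], D = diag(-4, -6, 3), P⁻¹ = [[3, 1, -1], [-2, -1, 1], [6, 3, -2]].
T³ = P·diag(-64, -216, 27)·P⁻¹ = [[240, 152, -152], [546, 209, -182], [1458, 729, -702]].
The requested entry is 152.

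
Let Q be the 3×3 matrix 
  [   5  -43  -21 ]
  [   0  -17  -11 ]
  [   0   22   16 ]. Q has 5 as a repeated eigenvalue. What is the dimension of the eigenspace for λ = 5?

Q − 5I = [[0, -43, -21], [0, -22, -11], [0, 22, 11]].
This matrix has rank 2, so its null space has dimension 3 − 2 = 1.

1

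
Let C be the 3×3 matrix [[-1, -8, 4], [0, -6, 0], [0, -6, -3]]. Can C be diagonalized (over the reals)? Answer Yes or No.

Yes

Characteristic polynomial: p(r) = r^3 + 10r^2 + 27r + 18 = (r + 1)(r + 3)(r + 6).
All 3 eigenvalues are distinct, so C is diagonalizable.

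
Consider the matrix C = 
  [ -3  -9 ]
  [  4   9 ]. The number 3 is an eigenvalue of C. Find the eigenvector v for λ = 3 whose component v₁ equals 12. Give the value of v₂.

-8

C − 3I = [[-6, -9], [4, 6]].
Solving (C − 3I)v = 0 gives the eigenspace spanned by (12, -8).
With v₁ = 12, v = (12, -8), so v₂ = -8.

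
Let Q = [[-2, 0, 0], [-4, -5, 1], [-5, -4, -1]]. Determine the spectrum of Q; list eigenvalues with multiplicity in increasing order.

-3, -3, -2

Characteristic polynomial: p(λ) = λ^3 + 8λ^2 + 21λ + 18 = (λ + 2)(λ + 3)^2.
Roots (with multiplicity): -3, -3, -2.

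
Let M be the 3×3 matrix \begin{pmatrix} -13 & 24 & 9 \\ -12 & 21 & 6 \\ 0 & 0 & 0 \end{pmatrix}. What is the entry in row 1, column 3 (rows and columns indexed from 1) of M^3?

Characteristic polynomial: λ^3 - 8λ^2 + 15λ = λ(λ - 5)(λ - 3), so the eigenvalues are 0, 3, 5.
λ=5: eigenvector (4, 3, 0).
λ=3: eigenvector (3, 2, 0).
λ=0: eigenvector (-3, -2, 1).
P = [[4, 3, -3], [3, 2, -2], [0, 0, 1]], D = diag(5, 3, 0), P⁻¹ = [[-2, 3, 0], [3, -4, 1], [0, 0, 1]].
M³ = P·diag(125, 27, 0)·P⁻¹ = [[-757, 1176, 81], [-588, 909, 54], [0, 0, 0]].
The requested entry is 81.

81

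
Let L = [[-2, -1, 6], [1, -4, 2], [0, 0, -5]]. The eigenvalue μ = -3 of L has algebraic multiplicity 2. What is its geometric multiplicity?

1

L + 3I = [[1, -1, 6], [1, -1, 2], [0, 0, -2]].
This matrix has rank 2, so its null space has dimension 3 − 2 = 1.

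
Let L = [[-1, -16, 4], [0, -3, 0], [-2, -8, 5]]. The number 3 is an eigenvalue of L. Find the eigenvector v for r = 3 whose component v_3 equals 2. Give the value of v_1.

2

L − 3I = [[-4, -16, 4], [0, -6, 0], [-2, -8, 2]].
Solving (L − 3I)v = 0 gives the eigenspace spanned by (2, 0, 2).
With v_3 = 2, v = (2, 0, 2), so v_1 = 2.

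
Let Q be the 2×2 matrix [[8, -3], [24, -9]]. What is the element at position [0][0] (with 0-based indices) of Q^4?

-8

Characteristic polynomial: r^2 + r = r(r + 1), so the eigenvalues are -1, 0.
r=-1: eigenvector (1, 3).
r=0: eigenvector (-3, -8).
P = [[1, -3], [3, -8]], D = diag(-1, 0), P⁻¹ = [[-8, 3], [-3, 1]].
Q⁴ = P·diag(1, 0)·P⁻¹ = [[-8, 3], [-24, 9]].
The requested entry is -8.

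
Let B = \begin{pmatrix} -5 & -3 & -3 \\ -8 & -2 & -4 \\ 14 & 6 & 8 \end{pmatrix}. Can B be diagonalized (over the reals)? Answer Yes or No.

Yes

Characteristic polynomial: p(t) = t^3 - t^2 - 4t + 4 = (t - 2)(t - 1)(t + 2).
All 3 eigenvalues are distinct, so B is diagonalizable.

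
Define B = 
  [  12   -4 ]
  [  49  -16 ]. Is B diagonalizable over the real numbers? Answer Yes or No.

No

Characteristic polynomial: p(λ) = λ^2 + 4λ + 4 = (λ + 2)^2.
λ = -2 has algebraic multiplicity 2; rank(B + 2I) = 1, so geometric multiplicity = 1.
Geometric multiplicity < algebraic multiplicity, so B is not diagonalizable.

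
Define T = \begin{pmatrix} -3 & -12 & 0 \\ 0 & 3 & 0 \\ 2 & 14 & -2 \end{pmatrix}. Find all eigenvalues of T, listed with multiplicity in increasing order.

-3, -2, 3

Characteristic polynomial: p(λ) = λ^3 + 2λ^2 - 9λ - 18 = (λ - 3)(λ + 2)(λ + 3).
Roots (with multiplicity): -3, -2, 3.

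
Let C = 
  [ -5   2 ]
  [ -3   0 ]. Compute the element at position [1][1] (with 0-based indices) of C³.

30

Characteristic polynomial: r^2 + 5r + 6 = (r + 2)(r + 3), so the eigenvalues are -3, -2.
r=-3: eigenvector (1, 1).
r=-2: eigenvector (-2, -3).
P = [[1, -2], [1, -3]], D = diag(-3, -2), P⁻¹ = [[3, -2], [1, -1]].
C³ = P·diag(-27, -8)·P⁻¹ = [[-65, 38], [-57, 30]].
The requested entry is 30.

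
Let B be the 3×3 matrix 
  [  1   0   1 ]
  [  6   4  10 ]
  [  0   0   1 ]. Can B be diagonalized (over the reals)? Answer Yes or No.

Characteristic polynomial: p(r) = r^3 - 6r^2 + 9r - 4 = (r - 4)(r - 1)^2.
r = 1 has algebraic multiplicity 2; rank(B − 1I) = 2, so geometric multiplicity = 1.
Geometric multiplicity < algebraic multiplicity, so B is not diagonalizable.

No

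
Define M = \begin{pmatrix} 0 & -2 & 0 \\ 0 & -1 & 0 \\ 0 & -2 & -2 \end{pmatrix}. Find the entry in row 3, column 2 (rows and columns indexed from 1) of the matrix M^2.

Characteristic polynomial: s^3 + 3s^2 + 2s = s(s + 1)(s + 2), so the eigenvalues are -2, -1, 0.
s=-2: eigenvector (0, 0, 1).
s=-1: eigenvector (2, 1, -2).
s=0: eigenvector (1, 0, 0).
P = [[0, 2, 1], [0, 1, 0], [1, -2, 0]], D = diag(-2, -1, 0), P⁻¹ = [[0, 2, 1], [0, 1, 0], [1, -2, 0]].
M² = P·diag(4, 1, 0)·P⁻¹ = [[0, 2, 0], [0, 1, 0], [0, 6, 4]].
The requested entry is 6.

6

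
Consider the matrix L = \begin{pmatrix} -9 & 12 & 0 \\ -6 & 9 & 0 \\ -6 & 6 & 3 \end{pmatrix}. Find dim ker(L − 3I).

L − 3I = [[-12, 12, 0], [-6, 6, 0], [-6, 6, 0]].
This matrix has rank 1, so its null space has dimension 3 − 1 = 2.

2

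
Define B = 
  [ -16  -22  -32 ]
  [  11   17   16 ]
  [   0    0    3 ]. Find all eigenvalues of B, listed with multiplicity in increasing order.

Characteristic polynomial: p(λ) = λ^3 - 4λ^2 - 27λ + 90 = (λ - 6)(λ - 3)(λ + 5).
Roots (with multiplicity): -5, 3, 6.

-5, 3, 6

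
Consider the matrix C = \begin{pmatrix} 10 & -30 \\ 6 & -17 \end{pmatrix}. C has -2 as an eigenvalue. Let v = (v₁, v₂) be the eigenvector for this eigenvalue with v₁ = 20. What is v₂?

8

C + 2I = [[12, -30], [6, -15]].
Solving (C + 2I)v = 0 gives the eigenspace spanned by (20, 8).
With v₁ = 20, v = (20, 8), so v₂ = 8.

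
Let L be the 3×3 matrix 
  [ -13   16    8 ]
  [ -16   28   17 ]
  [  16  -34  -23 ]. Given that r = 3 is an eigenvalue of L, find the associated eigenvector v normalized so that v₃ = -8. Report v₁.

4

L − 3I = [[-16, 16, 8], [-16, 25, 17], [16, -34, -26]].
Solving (L − 3I)v = 0 gives the eigenspace spanned by (4, 8, -8).
With v₃ = -8, v = (4, 8, -8), so v₁ = 4.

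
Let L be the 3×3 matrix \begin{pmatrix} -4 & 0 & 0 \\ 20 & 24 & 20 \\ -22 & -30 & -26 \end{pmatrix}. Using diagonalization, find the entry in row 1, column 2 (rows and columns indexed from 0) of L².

-40

Characteristic polynomial: s^3 + 6s^2 - 16s - 96 = (s - 4)(s + 4)(s + 6), so the eigenvalues are -6, -4, 4.
s=-4: eigenvector (1, 0, -1).
s=4: eigenvector (0, 1, -1).
s=-6: eigenvector (0, -2, 3).
P = [[1, 0, 0], [0, 1, -2], [-1, -1, 3]], D = diag(-4, 4, -6), P⁻¹ = [[1, 0, 0], [2, 3, 2], [1, 1, 1]].
L² = P·diag(16, 16, 36)·P⁻¹ = [[16, 0, 0], [-40, -24, -40], [60, 60, 76]].
The requested entry is -40.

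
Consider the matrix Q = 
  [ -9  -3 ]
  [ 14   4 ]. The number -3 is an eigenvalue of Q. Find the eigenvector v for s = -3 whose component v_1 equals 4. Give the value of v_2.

-8

Q + 3I = [[-6, -3], [14, 7]].
Solving (Q + 3I)v = 0 gives the eigenspace spanned by (4, -8).
With v_1 = 4, v = (4, -8), so v_2 = -8.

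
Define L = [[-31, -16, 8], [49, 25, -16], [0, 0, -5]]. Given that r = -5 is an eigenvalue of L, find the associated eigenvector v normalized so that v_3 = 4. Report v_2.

L + 5I = [[-26, -16, 8], [49, 30, -16], [0, 0, 0]].
Solving (L + 5I)v = 0 gives the eigenspace spanned by (16, -24, 4).
With v_3 = 4, v = (16, -24, 4), so v_2 = -24.

-24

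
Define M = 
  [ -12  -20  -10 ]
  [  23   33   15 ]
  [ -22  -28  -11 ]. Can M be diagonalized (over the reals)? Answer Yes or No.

No

Characteristic polynomial: p(λ) = λ^3 - 10λ^2 + 33λ - 36 = (λ - 4)(λ - 3)^2.
λ = 3 has algebraic multiplicity 2; rank(M − 3I) = 2, so geometric multiplicity = 1.
Geometric multiplicity < algebraic multiplicity, so M is not diagonalizable.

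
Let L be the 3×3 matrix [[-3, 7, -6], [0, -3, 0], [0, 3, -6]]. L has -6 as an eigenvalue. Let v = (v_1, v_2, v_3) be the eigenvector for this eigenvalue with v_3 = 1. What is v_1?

2

L + 6I = [[3, 7, -6], [0, 3, 0], [0, 3, 0]].
Solving (L + 6I)v = 0 gives the eigenspace spanned by (2, 0, 1).
With v_3 = 1, v = (2, 0, 1), so v_1 = 2.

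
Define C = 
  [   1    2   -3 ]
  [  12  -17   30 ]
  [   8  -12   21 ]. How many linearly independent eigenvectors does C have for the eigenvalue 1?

1

C − 1I = [[0, 2, -3], [12, -18, 30], [8, -12, 20]].
This matrix has rank 2, so its null space has dimension 3 − 2 = 1.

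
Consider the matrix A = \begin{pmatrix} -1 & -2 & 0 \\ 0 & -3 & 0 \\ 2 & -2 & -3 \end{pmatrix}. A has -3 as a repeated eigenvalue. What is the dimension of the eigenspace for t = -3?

2

A + 3I = [[2, -2, 0], [0, 0, 0], [2, -2, 0]].
This matrix has rank 1, so its null space has dimension 3 − 1 = 2.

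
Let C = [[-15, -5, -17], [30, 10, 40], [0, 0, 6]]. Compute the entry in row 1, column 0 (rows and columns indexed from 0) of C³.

Characteristic polynomial: s^3 - s^2 - 30s = s(s - 6)(s + 5), so the eigenvalues are -5, 0, 6.
s=-5: eigenvector (1, -2, 0).
s=0: eigenvector (-1, 3, 0).
s=6: eigenvector (-2, 5, 1).
P = [[1, -1, -2], [-2, 3, 5], [0, 0, 1]], D = diag(-5, 0, 6), P⁻¹ = [[3, 1, 1], [2, 1, -1], [0, 0, 1]].
C³ = P·diag(-125, 0, 216)·P⁻¹ = [[-375, -125, -557], [750, 250, 1330], [0, 0, 216]].
The requested entry is 750.

750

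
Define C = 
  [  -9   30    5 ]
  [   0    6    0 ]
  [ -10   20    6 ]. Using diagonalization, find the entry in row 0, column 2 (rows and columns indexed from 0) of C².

Characteristic polynomial: s^3 - 3s^2 - 22s + 24 = (s - 6)(s - 1)(s + 4), so the eigenvalues are -4, 1, 6.
s=1: eigenvector (-1, 0, -2).
s=6: eigenvector (2, 1, 0).
s=-4: eigenvector (1, 0, 1).
P = [[-1, 2, 1], [0, 1, 0], [-2, 0, 1]], D = diag(1, 6, -4), P⁻¹ = [[1, -2, -1], [0, 1, 0], [2, -4, -1]].
C² = P·diag(1, 36, 16)·P⁻¹ = [[31, 10, -15], [0, 36, 0], [30, -60, -14]].
The requested entry is -15.

-15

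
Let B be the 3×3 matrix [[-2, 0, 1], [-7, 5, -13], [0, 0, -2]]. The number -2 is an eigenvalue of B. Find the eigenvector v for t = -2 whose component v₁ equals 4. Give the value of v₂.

4

B + 2I = [[0, 0, 1], [-7, 7, -13], [0, 0, 0]].
Solving (B + 2I)v = 0 gives the eigenspace spanned by (4, 4, 0).
With v₁ = 4, v = (4, 4, 0), so v₂ = 4.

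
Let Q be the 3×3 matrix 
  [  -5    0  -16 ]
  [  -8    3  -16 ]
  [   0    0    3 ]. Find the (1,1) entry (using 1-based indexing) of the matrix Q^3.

Characteristic polynomial: s^3 - s^2 - 21s + 45 = (s - 3)^2(s + 5), so the eigenvalues are -5, 3, 3.
s=3: eigenvector (-2, 0, 1).
s=3: eigenvector (0, 1, 0).
s=-5: eigenvector (1, 1, 0).
P = [[-2, 0, 1], [0, 1, 1], [1, 0, 0]], D = diag(3, 3, -5), P⁻¹ = [[0, 0, 1], [-1, 1, -2], [1, 0, 2]].
Q³ = P·diag(27, 27, -125)·P⁻¹ = [[-125, 0, -304], [-152, 27, -304], [0, 0, 27]].
The requested entry is -125.

-125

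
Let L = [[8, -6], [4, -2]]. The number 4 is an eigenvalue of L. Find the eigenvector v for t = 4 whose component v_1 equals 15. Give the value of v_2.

10

L − 4I = [[4, -6], [4, -6]].
Solving (L − 4I)v = 0 gives the eigenspace spanned by (15, 10).
With v_1 = 15, v = (15, 10), so v_2 = 10.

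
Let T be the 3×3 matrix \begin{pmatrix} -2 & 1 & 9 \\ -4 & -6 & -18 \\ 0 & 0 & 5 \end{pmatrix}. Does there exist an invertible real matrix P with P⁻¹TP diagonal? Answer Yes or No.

Characteristic polynomial: p(s) = s^3 + 3s^2 - 24s - 80 = (s - 5)(s + 4)^2.
s = -4 has algebraic multiplicity 2; rank(T + 4I) = 2, so geometric multiplicity = 1.
Geometric multiplicity < algebraic multiplicity, so T is not diagonalizable.

No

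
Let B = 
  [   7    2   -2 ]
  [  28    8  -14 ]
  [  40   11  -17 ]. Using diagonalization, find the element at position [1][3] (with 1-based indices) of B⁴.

-80

Characteristic polynomial: s^3 + 2s^2 - 21s + 18 = (s - 3)(s - 1)(s + 6), so the eigenvalues are -6, 1, 3.
s=3: eigenvector (1, 0, 2).
s=-6: eigenvector (0, 1, 1).
s=1: eigenvector (1, -2, 1).
P = [[1, 0, 1], [0, 1, -2], [2, 1, 1]], D = diag(3, -6, 1), P⁻¹ = [[3, 1, -1], [-4, -1, 2], [-2, -1, 1]].
B⁴ = P·diag(81, 1296, 1)·P⁻¹ = [[241, 80, -80], [-5180, -1294, 2590], [-4700, -1135, 2431]].
The requested entry is -80.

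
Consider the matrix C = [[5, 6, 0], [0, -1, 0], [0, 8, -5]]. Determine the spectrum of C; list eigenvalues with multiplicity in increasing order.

Characteristic polynomial: p(t) = t^3 + t^2 - 25t - 25 = (t - 5)(t + 1)(t + 5).
Roots (with multiplicity): -5, -1, 5.

-5, -1, 5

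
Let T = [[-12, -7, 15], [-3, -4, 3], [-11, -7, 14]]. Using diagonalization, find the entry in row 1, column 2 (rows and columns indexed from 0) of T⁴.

-255

Characteristic polynomial: s^3 + 2s^2 - 11s - 12 = (s - 3)(s + 1)(s + 4), so the eigenvalues are -4, -1, 3.
s=-4: eigenvector (1, 1, 1).
s=3: eigenvector (-1, 0, -1).
s=-1: eigenvector (2, -1, 1).
P = [[1, -1, 2], [1, 0, -1], [1, -1, 1]], D = diag(-4, 3, -1), P⁻¹ = [[1, 1, -1], [2, 1, -3], [1, 0, -1]].
T⁴ = P·diag(256, 81, 1)·P⁻¹ = [[96, 175, -15], [255, 256, -255], [95, 175, -14]].
The requested entry is -255.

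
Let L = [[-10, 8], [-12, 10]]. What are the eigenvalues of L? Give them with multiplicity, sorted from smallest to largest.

-2, 2

Characteristic polynomial: p(μ) = μ^2 - 4 = (μ - 2)(μ + 2).
Roots (with multiplicity): -2, 2.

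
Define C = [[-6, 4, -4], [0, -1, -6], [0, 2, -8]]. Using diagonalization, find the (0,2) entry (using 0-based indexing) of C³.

Characteristic polynomial: r^3 + 15r^2 + 74r + 120 = (r + 4)(r + 5)(r + 6), so the eigenvalues are -6, -5, -4.
r=-4: eigenvector (2, 2, 1).
r=-5: eigenvector (-4, -3, -2).
r=-6: eigenvector (1, 0, 0).
P = [[2, -4, 1], [2, -3, 0], [1, -2, 0]], D = diag(-4, -5, -6), P⁻¹ = [[0, 2, -3], [0, 1, -2], [1, 0, -2]].
C³ = P·diag(-64, -125, -216)·P⁻¹ = [[-216, 244, -184], [0, 119, -366], [0, 122, -308]].
The requested entry is -184.

-184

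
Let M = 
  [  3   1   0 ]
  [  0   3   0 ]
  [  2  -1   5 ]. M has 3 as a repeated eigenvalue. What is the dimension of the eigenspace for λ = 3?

1

M − 3I = [[0, 1, 0], [0, 0, 0], [2, -1, 2]].
This matrix has rank 2, so its null space has dimension 3 − 2 = 1.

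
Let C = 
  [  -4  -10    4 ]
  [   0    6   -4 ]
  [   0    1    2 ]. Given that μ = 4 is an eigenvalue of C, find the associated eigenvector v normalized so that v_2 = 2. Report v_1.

C − 4I = [[-8, -10, 4], [0, 2, -4], [0, 1, -2]].
Solving (C − 4I)v = 0 gives the eigenspace spanned by (-2, 2, 1).
With v_2 = 2, v = (-2, 2, 1), so v_1 = -2.

-2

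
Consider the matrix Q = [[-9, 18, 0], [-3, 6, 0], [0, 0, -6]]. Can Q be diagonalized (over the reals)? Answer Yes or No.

Yes

Characteristic polynomial: p(λ) = λ^3 + 9λ^2 + 18λ = λ(λ + 3)(λ + 6).
All 3 eigenvalues are distinct, so Q is diagonalizable.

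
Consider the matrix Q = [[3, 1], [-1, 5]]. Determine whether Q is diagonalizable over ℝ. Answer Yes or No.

No

Characteristic polynomial: p(μ) = μ^2 - 8μ + 16 = (μ - 4)^2.
μ = 4 has algebraic multiplicity 2; rank(Q − 4I) = 1, so geometric multiplicity = 1.
Geometric multiplicity < algebraic multiplicity, so Q is not diagonalizable.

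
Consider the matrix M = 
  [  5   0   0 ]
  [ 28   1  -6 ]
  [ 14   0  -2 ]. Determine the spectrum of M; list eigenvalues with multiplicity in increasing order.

-2, 1, 5

Characteristic polynomial: p(s) = s^3 - 4s^2 - 7s + 10 = (s - 5)(s - 1)(s + 2).
Roots (with multiplicity): -2, 1, 5.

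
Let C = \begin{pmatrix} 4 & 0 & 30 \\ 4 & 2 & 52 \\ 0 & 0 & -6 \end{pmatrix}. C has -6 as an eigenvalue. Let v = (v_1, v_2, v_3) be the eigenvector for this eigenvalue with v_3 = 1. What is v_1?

C + 6I = [[10, 0, 30], [4, 8, 52], [0, 0, 0]].
Solving (C + 6I)v = 0 gives the eigenspace spanned by (-3, -5, 1).
With v_3 = 1, v = (-3, -5, 1), so v_1 = -3.

-3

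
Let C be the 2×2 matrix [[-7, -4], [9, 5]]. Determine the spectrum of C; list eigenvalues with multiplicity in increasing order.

-1, -1

Characteristic polynomial: p(λ) = λ^2 + 2λ + 1 = (λ + 1)^2.
Roots (with multiplicity): -1, -1.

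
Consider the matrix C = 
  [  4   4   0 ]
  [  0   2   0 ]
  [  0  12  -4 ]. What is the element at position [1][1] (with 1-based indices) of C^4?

256

Characteristic polynomial: r^3 - 2r^2 - 16r + 32 = (r - 4)(r - 2)(r + 4), so the eigenvalues are -4, 2, 4.
r=4: eigenvector (1, 0, 0).
r=2: eigenvector (-2, 1, 2).
r=-4: eigenvector (0, 0, 1).
P = [[1, -2, 0], [0, 1, 0], [0, 2, 1]], D = diag(4, 2, -4), P⁻¹ = [[1, 2, 0], [0, 1, 0], [0, -2, 1]].
C⁴ = P·diag(256, 16, 256)·P⁻¹ = [[256, 480, 0], [0, 16, 0], [0, -480, 256]].
The requested entry is 256.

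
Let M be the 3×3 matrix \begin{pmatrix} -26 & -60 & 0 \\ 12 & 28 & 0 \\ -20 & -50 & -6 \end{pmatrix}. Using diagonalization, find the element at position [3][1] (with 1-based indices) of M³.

Characteristic polynomial: s^3 + 4s^2 - 20s - 48 = (s - 4)(s + 2)(s + 6), so the eigenvalues are -6, -2, 4.
s=-2: eigenvector (5, -2, 0).
s=4: eigenvector (-2, 1, -1).
s=-6: eigenvector (0, 0, 1).
P = [[5, -2, 0], [-2, 1, 0], [0, -1, 1]], D = diag(-2, 4, -6), P⁻¹ = [[1, 2, 0], [2, 5, 0], [2, 5, 1]].
M³ = P·diag(-8, 64, -216)·P⁻¹ = [[-296, -720, 0], [144, 352, 0], [-560, -1400, -216]].
The requested entry is -560.

-560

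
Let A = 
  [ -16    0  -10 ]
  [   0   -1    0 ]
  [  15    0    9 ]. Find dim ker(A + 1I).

2

A + 1I = [[-15, 0, -10], [0, 0, 0], [15, 0, 10]].
This matrix has rank 1, so its null space has dimension 3 − 1 = 2.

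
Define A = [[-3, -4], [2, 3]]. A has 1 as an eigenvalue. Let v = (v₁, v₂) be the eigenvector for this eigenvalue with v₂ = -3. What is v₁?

3

A − 1I = [[-4, -4], [2, 2]].
Solving (A − 1I)v = 0 gives the eigenspace spanned by (3, -3).
With v₂ = -3, v = (3, -3), so v₁ = 3.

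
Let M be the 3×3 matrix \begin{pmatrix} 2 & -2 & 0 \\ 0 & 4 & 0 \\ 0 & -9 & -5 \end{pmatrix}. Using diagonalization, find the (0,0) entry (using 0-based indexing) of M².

Characteristic polynomial: λ^3 - λ^2 - 22λ + 40 = (λ - 4)(λ - 2)(λ + 5), so the eigenvalues are -5, 2, 4.
λ=4: eigenvector (-1, 1, -1).
λ=2: eigenvector (1, 0, 0).
λ=-5: eigenvector (0, 0, 1).
P = [[-1, 1, 0], [1, 0, 0], [-1, 0, 1]], D = diag(4, 2, -5), P⁻¹ = [[0, 1, 0], [1, 1, 0], [0, 1, 1]].
M² = P·diag(16, 4, 25)·P⁻¹ = [[4, -12, 0], [0, 16, 0], [0, 9, 25]].
The requested entry is 4.

4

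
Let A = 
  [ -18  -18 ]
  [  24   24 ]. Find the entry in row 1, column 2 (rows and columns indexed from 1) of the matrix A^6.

Characteristic polynomial: s^2 - 6s = s(s - 6), so the eigenvalues are 0, 6.
s=0: eigenvector (-1, 1).
s=6: eigenvector (-3, 4).
P = [[-1, -3], [1, 4]], D = diag(0, 6), P⁻¹ = [[-4, -3], [1, 1]].
A⁶ = P·diag(0, 46656)·P⁻¹ = [[-139968, -139968], [186624, 186624]].
The requested entry is -139968.

-139968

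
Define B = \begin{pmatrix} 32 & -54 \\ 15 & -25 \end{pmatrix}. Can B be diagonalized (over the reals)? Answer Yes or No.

Characteristic polynomial: p(r) = r^2 - 7r + 10 = (r - 5)(r - 2).
All 2 eigenvalues are distinct, so B is diagonalizable.

Yes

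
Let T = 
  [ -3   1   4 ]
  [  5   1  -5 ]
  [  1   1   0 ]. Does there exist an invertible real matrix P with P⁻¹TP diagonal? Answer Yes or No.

No

Characteristic polynomial: p(μ) = μ^3 + 2μ^2 - 7μ + 4 = (μ - 1)^2(μ + 4).
μ = 1 has algebraic multiplicity 2; rank(T − 1I) = 2, so geometric multiplicity = 1.
Geometric multiplicity < algebraic multiplicity, so T is not diagonalizable.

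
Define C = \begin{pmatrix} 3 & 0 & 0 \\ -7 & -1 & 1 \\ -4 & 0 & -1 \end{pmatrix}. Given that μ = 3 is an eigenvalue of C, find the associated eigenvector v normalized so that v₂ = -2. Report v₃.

C − 3I = [[0, 0, 0], [-7, -4, 1], [-4, 0, -4]].
Solving (C − 3I)v = 0 gives the eigenspace spanned by (1, -2, -1).
With v₂ = -2, v = (1, -2, -1), so v₃ = -1.

-1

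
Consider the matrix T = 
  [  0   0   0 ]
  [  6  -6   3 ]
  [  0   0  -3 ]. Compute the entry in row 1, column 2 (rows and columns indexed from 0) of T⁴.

Characteristic polynomial: λ^3 + 9λ^2 + 18λ = λ(λ + 3)(λ + 6), so the eigenvalues are -6, -3, 0.
λ=0: eigenvector (1, 1, 0).
λ=-6: eigenvector (0, 1, 0).
λ=-3: eigenvector (0, 1, 1).
P = [[1, 0, 0], [1, 1, 1], [0, 0, 1]], D = diag(0, -6, -3), P⁻¹ = [[1, 0, 0], [-1, 1, -1], [0, 0, 1]].
T⁴ = P·diag(0, 1296, 81)·P⁻¹ = [[0, 0, 0], [-1296, 1296, -1215], [0, 0, 81]].
The requested entry is -1215.

-1215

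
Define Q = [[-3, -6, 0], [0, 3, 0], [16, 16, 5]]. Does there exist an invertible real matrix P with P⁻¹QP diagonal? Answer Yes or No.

Yes

Characteristic polynomial: p(μ) = μ^3 - 5μ^2 - 9μ + 45 = (μ - 5)(μ - 3)(μ + 3).
All 3 eigenvalues are distinct, so Q is diagonalizable.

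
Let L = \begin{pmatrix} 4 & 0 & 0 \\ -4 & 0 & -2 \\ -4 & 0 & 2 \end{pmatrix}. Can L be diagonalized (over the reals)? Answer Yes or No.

Yes

Characteristic polynomial: p(t) = t^3 - 6t^2 + 8t = t(t - 4)(t - 2).
All 3 eigenvalues are distinct, so L is diagonalizable.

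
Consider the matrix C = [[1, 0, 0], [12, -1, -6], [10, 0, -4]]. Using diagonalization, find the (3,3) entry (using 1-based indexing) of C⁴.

256

Characteristic polynomial: r^3 + 4r^2 - r - 4 = (r - 1)(r + 1)(r + 4), so the eigenvalues are -4, -1, 1.
r=-1: eigenvector (0, 1, 0).
r=1: eigenvector (1, 0, 2).
r=-4: eigenvector (0, 2, 1).
P = [[0, 1, 0], [1, 0, 2], [0, 2, 1]], D = diag(-1, 1, -4), P⁻¹ = [[4, 1, -2], [1, 0, 0], [-2, 0, 1]].
C⁴ = P·diag(1, 1, 256)·P⁻¹ = [[1, 0, 0], [-1020, 1, 510], [-510, 0, 256]].
The requested entry is 256.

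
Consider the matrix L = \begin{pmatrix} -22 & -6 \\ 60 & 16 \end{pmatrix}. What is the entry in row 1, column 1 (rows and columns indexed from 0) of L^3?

496

Characteristic polynomial: s^2 + 6s + 8 = (s + 2)(s + 4), so the eigenvalues are -4, -2.
s=-2: eigenvector (-3, 10).
s=-4: eigenvector (1, -3).
P = [[-3, 1], [10, -3]], D = diag(-2, -4), P⁻¹ = [[3, 1], [10, 3]].
L³ = P·diag(-8, -64)·P⁻¹ = [[-568, -168], [1680, 496]].
The requested entry is 496.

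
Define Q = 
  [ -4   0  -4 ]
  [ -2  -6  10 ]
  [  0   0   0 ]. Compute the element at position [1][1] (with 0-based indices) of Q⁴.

Characteristic polynomial: μ^3 + 10μ^2 + 24μ = μ(μ + 4)(μ + 6), so the eigenvalues are -6, -4, 0.
μ=-4: eigenvector (1, -1, 0).
μ=-6: eigenvector (0, 1, 0).
μ=0: eigenvector (-1, 2, 1).
P = [[1, 0, -1], [-1, 1, 2], [0, 0, 1]], D = diag(-4, -6, 0), P⁻¹ = [[1, 0, 1], [1, 1, -1], [0, 0, 1]].
Q⁴ = P·diag(256, 1296, 0)·P⁻¹ = [[256, 0, 256], [1040, 1296, -1552], [0, 0, 0]].
The requested entry is 1296.

1296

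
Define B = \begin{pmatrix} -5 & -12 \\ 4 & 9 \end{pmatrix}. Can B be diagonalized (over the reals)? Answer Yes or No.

Yes

Characteristic polynomial: p(t) = t^2 - 4t + 3 = (t - 3)(t - 1).
All 2 eigenvalues are distinct, so B is diagonalizable.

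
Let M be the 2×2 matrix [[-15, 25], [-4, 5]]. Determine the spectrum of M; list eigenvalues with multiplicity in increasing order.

-5, -5

Characteristic polynomial: p(μ) = μ^2 + 10μ + 25 = (μ + 5)^2.
Roots (with multiplicity): -5, -5.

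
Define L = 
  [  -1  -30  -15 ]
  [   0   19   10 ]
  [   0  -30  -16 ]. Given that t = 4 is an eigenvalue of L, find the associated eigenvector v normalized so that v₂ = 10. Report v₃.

-15

L − 4I = [[-5, -30, -15], [0, 15, 10], [0, -30, -20]].
Solving (L − 4I)v = 0 gives the eigenspace spanned by (-15, 10, -15).
With v₂ = 10, v = (-15, 10, -15), so v₃ = -15.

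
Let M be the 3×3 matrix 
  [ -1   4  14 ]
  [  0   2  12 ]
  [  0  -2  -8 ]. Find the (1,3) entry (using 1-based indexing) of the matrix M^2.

-78

Characteristic polynomial: s^3 + 7s^2 + 14s + 8 = (s + 1)(s + 2)(s + 4), so the eigenvalues are -4, -2, -1.
s=-2: eigenvector (2, 3, -1).
s=-1: eigenvector (1, 0, 0).
s=-4: eigenvector (-2, -2, 1).
P = [[2, 1, -2], [3, 0, -2], [-1, 0, 1]], D = diag(-2, -1, -4), P⁻¹ = [[0, 1, 2], [1, 0, 2], [0, 1, 3]].
M² = P·diag(4, 1, 16)·P⁻¹ = [[1, -24, -78], [0, -20, -72], [0, 12, 40]].
The requested entry is -78.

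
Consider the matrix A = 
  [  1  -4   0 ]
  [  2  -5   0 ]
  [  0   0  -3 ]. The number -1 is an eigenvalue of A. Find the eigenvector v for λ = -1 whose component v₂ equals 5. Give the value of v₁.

A + 1I = [[2, -4, 0], [2, -4, 0], [0, 0, -2]].
Solving (A + 1I)v = 0 gives the eigenspace spanned by (10, 5, 0).
With v₂ = 5, v = (10, 5, 0), so v₁ = 10.

10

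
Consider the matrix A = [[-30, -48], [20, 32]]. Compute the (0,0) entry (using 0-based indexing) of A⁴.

-240

Characteristic polynomial: λ^2 - 2λ = λ(λ - 2), so the eigenvalues are 0, 2.
λ=2: eigenvector (3, -2).
λ=0: eigenvector (-8, 5).
P = [[3, -8], [-2, 5]], D = diag(2, 0), P⁻¹ = [[-5, -8], [-2, -3]].
A⁴ = P·diag(16, 0)·P⁻¹ = [[-240, -384], [160, 256]].
The requested entry is -240.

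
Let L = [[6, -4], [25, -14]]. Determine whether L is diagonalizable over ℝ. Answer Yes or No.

Characteristic polynomial: p(t) = t^2 + 8t + 16 = (t + 4)^2.
t = -4 has algebraic multiplicity 2; rank(L + 4I) = 1, so geometric multiplicity = 1.
Geometric multiplicity < algebraic multiplicity, so L is not diagonalizable.

No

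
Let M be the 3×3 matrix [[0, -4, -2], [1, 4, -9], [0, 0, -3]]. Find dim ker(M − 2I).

1

M − 2I = [[-2, -4, -2], [1, 2, -9], [0, 0, -5]].
This matrix has rank 2, so its null space has dimension 3 − 2 = 1.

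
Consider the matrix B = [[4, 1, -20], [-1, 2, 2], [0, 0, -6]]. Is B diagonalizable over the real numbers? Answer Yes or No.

No

Characteristic polynomial: p(r) = r^3 - 27r + 54 = (r - 3)^2(r + 6).
r = 3 has algebraic multiplicity 2; rank(B − 3I) = 2, so geometric multiplicity = 1.
Geometric multiplicity < algebraic multiplicity, so B is not diagonalizable.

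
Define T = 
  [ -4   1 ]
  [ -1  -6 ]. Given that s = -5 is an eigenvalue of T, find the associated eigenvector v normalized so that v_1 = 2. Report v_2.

-2

T + 5I = [[1, 1], [-1, -1]].
Solving (T + 5I)v = 0 gives the eigenspace spanned by (2, -2).
With v_1 = 2, v = (2, -2), so v_2 = -2.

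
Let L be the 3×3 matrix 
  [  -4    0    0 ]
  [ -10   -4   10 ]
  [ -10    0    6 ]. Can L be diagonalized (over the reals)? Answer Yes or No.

Characteristic polynomial: p(s) = s^3 + 2s^2 - 32s - 96 = (s - 6)(s + 4)^2.
s = -4 has algebraic multiplicity 2; rank(L + 4I) = 1, so geometric multiplicity = 2.
Every eigenvalue has geometric = algebraic multiplicity, so L is diagonalizable.

Yes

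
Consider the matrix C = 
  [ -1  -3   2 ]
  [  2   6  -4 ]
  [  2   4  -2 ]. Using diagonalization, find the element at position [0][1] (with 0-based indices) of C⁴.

-31

Characteristic polynomial: s^3 - 3s^2 + 2s = s(s - 2)(s - 1), so the eigenvalues are 0, 1, 2.
s=1: eigenvector (-1, 2, 2).
s=0: eigenvector (-1, 1, 1).
s=2: eigenvector (2, -4, -3).
P = [[-1, -1, 2], [2, 1, -4], [2, 1, -3]], D = diag(1, 0, 2), P⁻¹ = [[1, -1, 2], [-2, -1, 0], [0, -1, 1]].
C⁴ = P·diag(1, 0, 16)·P⁻¹ = [[-1, -31, 30], [2, 62, -60], [2, 46, -44]].
The requested entry is -31.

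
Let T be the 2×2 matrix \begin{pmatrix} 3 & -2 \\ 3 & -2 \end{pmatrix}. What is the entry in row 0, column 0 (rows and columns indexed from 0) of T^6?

Characteristic polynomial: r^2 - r = r(r - 1), so the eigenvalues are 0, 1.
r=1: eigenvector (1, 1).
r=0: eigenvector (2, 3).
P = [[1, 2], [1, 3]], D = diag(1, 0), P⁻¹ = [[3, -2], [-1, 1]].
T⁶ = P·diag(1, 0)·P⁻¹ = [[3, -2], [3, -2]].
The requested entry is 3.

3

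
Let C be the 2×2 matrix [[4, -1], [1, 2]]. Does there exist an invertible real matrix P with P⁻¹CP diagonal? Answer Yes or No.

No

Characteristic polynomial: p(s) = s^2 - 6s + 9 = (s - 3)^2.
s = 3 has algebraic multiplicity 2; rank(C − 3I) = 1, so geometric multiplicity = 1.
Geometric multiplicity < algebraic multiplicity, so C is not diagonalizable.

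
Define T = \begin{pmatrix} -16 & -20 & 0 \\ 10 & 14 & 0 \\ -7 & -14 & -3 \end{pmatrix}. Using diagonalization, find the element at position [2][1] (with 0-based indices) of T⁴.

Characteristic polynomial: s^3 + 5s^2 - 18s - 72 = (s - 4)(s + 3)(s + 6), so the eigenvalues are -6, -3, 4.
s=4: eigenvector (-1, 1, -1).
s=-3: eigenvector (0, 0, 1).
s=-6: eigenvector (-2, 1, 0).
P = [[-1, 0, -2], [1, 0, 1], [-1, 1, 0]], D = diag(4, -3, -6), P⁻¹ = [[1, 2, 0], [1, 2, 1], [-1, -1, 0]].
T⁴ = P·diag(256, 81, 1296)·P⁻¹ = [[2336, 2080, 0], [-1040, -784, 0], [-175, -350, 81]].
The requested entry is -350.

-350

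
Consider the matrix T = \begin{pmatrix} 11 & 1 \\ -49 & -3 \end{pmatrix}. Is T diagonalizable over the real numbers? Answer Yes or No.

No

Characteristic polynomial: p(λ) = λ^2 - 8λ + 16 = (λ - 4)^2.
λ = 4 has algebraic multiplicity 2; rank(T − 4I) = 1, so geometric multiplicity = 1.
Geometric multiplicity < algebraic multiplicity, so T is not diagonalizable.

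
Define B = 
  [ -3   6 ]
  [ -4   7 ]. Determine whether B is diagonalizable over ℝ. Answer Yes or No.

Yes

Characteristic polynomial: p(s) = s^2 - 4s + 3 = (s - 3)(s - 1).
All 2 eigenvalues are distinct, so B is diagonalizable.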